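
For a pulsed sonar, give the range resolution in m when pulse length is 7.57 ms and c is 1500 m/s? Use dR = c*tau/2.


5.6775 m


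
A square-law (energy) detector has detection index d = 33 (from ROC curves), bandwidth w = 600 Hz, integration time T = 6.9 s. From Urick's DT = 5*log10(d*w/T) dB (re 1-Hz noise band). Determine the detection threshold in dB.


DT = 5*log10(d*w/T) = 5*log10(33 * 600 / 6.9) = 5*log10(2869.57) = 17.29

17.29 dB


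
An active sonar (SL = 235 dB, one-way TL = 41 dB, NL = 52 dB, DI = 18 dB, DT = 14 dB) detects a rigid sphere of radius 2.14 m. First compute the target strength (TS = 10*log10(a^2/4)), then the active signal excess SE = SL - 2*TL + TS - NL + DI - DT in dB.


Step 1: TS = 10*log10(2.14^2/4) = 0.59 dB
Step 2: SE = SL - 2*TL + TS - NL + DI - DT = 235 - 2*41 + (0.59) - 52 + 18 - 14 = 105.59

105.59 dB


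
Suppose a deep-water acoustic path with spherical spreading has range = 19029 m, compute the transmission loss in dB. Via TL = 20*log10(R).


TL = 20*log10(19029) = 85.59

85.59 dB


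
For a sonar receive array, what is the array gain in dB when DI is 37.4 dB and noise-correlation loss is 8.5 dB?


AG = DI - L_corr = 37.4 - 8.5 = 28.9

28.9 dB


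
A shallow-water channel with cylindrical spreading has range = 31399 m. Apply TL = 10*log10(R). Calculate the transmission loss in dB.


TL = 10*log10(31399) = 44.97

44.97 dB


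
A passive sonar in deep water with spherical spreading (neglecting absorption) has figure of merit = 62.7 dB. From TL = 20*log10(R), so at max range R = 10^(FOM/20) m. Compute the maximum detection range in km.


At max range FOM = TL, so 20*log10(R) = 62.7
R = 10^(62.7/20) = 1364.58 m = 1.36 km

1.36 km


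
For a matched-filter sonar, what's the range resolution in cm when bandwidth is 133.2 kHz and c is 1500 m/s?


dR = c/(2*BW) = 1500 / (2 * 133.2e3) = 0.0056 m = 0.56 cm

0.56 cm


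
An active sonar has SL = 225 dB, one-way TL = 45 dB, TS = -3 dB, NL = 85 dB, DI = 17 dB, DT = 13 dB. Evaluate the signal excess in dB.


SE = SL - 2*TL + TS - NL + DI - DT = 225 - 2*45 + (-3) - 85 + 17 - 13 = 51

51 dB


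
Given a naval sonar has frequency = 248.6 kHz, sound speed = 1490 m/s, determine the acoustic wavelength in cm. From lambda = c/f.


lambda = c/f = 1490 / 248600 = 0.006 m = 0.6 cm

0.6 cm


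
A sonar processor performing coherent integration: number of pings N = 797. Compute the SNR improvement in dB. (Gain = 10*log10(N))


29.01 dB


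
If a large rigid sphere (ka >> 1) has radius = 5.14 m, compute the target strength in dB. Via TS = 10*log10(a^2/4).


TS = 10*log10(5.14^2 / 4) = 10*log10(6.6049) = 8.2

8.2 dB


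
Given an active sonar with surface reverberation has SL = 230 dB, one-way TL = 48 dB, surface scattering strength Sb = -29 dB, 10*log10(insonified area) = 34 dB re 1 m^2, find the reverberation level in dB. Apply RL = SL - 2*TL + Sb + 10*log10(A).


RL = SL - 2*TL + Sb + 10*log10(A) = 230 - 2*48 + (-29) + 34 = 139

139 dB


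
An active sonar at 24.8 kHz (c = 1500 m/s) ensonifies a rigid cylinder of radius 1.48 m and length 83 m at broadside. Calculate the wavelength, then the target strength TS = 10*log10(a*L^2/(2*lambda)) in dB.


Step 1: lambda = c/f = 1500/24800 = 0.06048 m
Step 2: TS = 10*log10(a*L^2/(2*lambda)) = 10*log10(1.48*83^2/(2*0.06048)) = 49.26

49.26 dB


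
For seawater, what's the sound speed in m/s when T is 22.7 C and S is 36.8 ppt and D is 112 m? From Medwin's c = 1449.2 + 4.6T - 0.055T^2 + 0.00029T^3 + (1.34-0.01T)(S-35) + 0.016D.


c = 1449.2 + 4.6*22.7 - 0.055*22.7^2 + 0.00029*22.7^3 + (1.34 - 0.01*22.7)*(36.8 - 35) + 0.016*112 = 1532.47

1532.47 m/s


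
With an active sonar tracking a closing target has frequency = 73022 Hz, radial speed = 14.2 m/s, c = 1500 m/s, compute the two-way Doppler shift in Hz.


1382.55 Hz


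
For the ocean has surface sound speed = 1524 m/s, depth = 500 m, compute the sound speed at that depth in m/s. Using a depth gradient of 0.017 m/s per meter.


c = 1524 + 0.017 * 500 = 1532.5

1532.5 m/s


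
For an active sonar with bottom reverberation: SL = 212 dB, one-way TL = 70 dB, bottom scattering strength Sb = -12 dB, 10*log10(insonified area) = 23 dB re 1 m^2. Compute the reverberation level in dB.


RL = SL - 2*TL + Sb + 10*log10(A) = 212 - 2*70 + (-12) + 23 = 83

83 dB


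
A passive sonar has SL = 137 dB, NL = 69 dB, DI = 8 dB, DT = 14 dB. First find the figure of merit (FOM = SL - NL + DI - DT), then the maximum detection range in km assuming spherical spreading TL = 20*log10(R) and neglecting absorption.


Step 1: FOM = SL - NL + DI - DT = 137 - 69 + 8 - 14 = 62 dB
Step 2: at max range FOM = TL = 20*log10(R), so R = 10^(62/20) = 1258.93 m = 1.26 km

1.26 km


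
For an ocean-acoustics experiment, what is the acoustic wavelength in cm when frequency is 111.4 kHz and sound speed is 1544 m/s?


lambda = c/f = 1544 / 111400 = 0.0139 m = 1.39 cm

1.39 cm


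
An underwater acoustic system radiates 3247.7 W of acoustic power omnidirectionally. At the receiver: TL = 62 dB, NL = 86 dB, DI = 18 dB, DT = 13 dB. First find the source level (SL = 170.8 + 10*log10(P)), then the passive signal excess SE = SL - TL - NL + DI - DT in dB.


Step 1: SL = 170.8 + 10*log10(3247.7) = 205.92 dB
Step 2: SE = SL - TL - NL + DI - DT = 205.92 - 62 - 86 + 18 - 13 = 62.92

62.92 dB


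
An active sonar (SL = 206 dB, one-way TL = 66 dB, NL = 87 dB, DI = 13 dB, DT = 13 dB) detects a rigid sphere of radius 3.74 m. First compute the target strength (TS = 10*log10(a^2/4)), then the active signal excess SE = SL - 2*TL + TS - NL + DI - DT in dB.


Step 1: TS = 10*log10(3.74^2/4) = 5.44 dB
Step 2: SE = SL - 2*TL + TS - NL + DI - DT = 206 - 2*66 + (5.44) - 87 + 13 - 13 = -7.56

-7.56 dB


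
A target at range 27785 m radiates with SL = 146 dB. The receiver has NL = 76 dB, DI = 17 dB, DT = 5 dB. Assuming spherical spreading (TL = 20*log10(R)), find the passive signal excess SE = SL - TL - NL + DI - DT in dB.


-6.88 dB


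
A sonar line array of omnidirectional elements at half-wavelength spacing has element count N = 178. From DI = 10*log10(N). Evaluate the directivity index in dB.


DI = 10*log10(178) = 22.5

22.5 dB


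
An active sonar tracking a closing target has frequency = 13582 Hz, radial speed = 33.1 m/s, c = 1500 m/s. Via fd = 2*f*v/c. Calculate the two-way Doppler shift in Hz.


fd = 2*f*v/c = 2 * 13582 * 33.1 / 1500 = 599.42

599.42 Hz


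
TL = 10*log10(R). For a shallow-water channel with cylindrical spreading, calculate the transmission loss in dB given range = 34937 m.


TL = 10*log10(34937) = 45.43

45.43 dB


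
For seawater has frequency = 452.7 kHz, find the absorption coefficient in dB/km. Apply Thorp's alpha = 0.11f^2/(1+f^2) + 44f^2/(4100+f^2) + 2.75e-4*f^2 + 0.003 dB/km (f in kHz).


99.608 dB/km


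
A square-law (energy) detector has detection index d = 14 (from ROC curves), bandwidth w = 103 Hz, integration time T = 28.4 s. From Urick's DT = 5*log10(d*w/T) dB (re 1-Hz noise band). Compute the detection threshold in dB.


DT = 5*log10(d*w/T) = 5*log10(14 * 103 / 28.4) = 5*log10(50.77) = 8.53

8.53 dB


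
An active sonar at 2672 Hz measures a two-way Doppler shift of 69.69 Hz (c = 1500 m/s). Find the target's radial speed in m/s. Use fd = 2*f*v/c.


From fd = 2*f*v/c, v = c*fd/(2*f) = 1500 * 69.69 / (2*2672) = 19.56

19.56 m/s


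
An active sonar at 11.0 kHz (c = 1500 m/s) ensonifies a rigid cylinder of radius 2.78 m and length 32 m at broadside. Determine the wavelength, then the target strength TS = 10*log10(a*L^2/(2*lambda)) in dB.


Step 1: lambda = c/f = 1500/11000 = 0.13636 m
Step 2: TS = 10*log10(a*L^2/(2*lambda)) = 10*log10(2.78*32^2/(2*0.13636)) = 40.19

40.19 dB


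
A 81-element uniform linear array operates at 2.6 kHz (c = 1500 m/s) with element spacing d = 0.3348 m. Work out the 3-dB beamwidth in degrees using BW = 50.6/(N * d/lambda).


Step 1: lambda = 1500/2600 = 0.57692 m
Step 2: d/lambda = 0.3348/0.57692 = 0.5803
Step 3: BW = 50.6/(N * d/lambda) = 50.6/(81 * 0.5803) = 1.08

1.08 deg


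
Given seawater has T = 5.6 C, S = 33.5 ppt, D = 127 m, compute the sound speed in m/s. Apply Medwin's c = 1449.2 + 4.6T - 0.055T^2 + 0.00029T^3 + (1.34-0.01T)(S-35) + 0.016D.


c = 1449.2 + 4.6*5.6 - 0.055*5.6^2 + 0.00029*5.6^3 + (1.34 - 0.01*5.6)*(33.5 - 35) + 0.016*127 = 1473.39

1473.39 m/s


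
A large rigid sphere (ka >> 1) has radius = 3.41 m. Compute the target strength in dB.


4.63 dB


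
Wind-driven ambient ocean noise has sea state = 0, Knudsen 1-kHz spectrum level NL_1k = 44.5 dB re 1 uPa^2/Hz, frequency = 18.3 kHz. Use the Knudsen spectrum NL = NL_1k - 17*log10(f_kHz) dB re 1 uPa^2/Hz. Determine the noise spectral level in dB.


NL = NL_1k - 17*log10(f_kHz) = 44.5 - 17*log10(18.3) = 44.5 - (21.46) = 23.04

23.04 dB


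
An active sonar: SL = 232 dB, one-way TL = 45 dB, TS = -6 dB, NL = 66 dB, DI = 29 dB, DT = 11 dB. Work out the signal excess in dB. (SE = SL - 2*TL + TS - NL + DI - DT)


SE = SL - 2*TL + TS - NL + DI - DT = 232 - 2*45 + (-6) - 66 + 29 - 11 = 88

88 dB


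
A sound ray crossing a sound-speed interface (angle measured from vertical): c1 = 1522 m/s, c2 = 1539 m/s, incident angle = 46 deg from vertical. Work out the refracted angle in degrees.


sin(theta2) = (c2/c1)*sin(theta1) = (1539/1522)*sin(46 deg) = 0.72737
theta2 = arcsin(0.72737) = 46.67

46.67 deg


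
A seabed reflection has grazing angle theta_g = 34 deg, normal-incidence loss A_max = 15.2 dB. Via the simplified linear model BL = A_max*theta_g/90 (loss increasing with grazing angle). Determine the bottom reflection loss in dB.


BL = A_max * theta_g / 90 = 15.2 * 34 / 90 = 5.74

5.74 dB


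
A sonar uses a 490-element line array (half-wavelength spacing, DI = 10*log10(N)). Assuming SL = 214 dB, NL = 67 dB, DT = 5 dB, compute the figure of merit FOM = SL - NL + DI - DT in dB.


Step 1: DI = 10*log10(490) = 26.9 dB
Step 2: FOM = SL - NL + DI - DT = 214 - 67 + 26.9 - 5 = 168.9

168.9 dB


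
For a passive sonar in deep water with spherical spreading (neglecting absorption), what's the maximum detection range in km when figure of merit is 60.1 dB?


At max range FOM = TL, so 20*log10(R) = 60.1
R = 10^(60.1/20) = 1011.58 m = 1.01 km

1.01 km


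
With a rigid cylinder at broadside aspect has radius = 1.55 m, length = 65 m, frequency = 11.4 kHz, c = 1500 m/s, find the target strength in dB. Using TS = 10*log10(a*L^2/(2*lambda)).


lambda = 1500/11400 = 0.13158 m
TS = 10*log10(1.55*65^2/(2*0.13158)) = 43.96

43.96 dB


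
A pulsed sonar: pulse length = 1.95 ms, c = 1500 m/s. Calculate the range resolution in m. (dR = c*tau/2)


dR = c*tau/2 = 1500 * 1.95e-3 / 2 = 1.4625

1.4625 m


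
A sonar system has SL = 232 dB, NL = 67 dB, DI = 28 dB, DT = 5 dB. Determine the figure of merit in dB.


FOM = SL - NL + DI - DT = 232 - 67 + 28 - 5 = 188

188 dB


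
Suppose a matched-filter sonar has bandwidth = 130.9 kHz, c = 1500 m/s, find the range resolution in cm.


0.57 cm


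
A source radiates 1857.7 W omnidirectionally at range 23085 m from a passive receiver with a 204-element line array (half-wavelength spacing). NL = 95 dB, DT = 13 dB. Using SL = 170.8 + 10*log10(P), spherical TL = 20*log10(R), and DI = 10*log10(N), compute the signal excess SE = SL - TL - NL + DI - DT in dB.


31.32 dB


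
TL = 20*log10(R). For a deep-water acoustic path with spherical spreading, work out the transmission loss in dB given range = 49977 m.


93.98 dB


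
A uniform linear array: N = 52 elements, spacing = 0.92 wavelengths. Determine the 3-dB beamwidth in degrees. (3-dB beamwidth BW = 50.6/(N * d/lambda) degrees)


BW = 50.6 / (52 * 0.92) = 50.6 / 47.84 = 1.06

1.06 deg


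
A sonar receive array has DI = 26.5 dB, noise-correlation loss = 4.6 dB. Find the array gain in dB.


21.9 dB


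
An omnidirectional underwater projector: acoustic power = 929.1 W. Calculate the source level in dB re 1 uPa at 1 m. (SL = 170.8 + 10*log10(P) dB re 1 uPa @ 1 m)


SL = 170.8 + 10*log10(929.1) = 170.8 + 29.68 = 200.48

200.48 dB


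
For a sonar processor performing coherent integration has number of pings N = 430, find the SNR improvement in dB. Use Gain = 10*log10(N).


Gain = 10*log10(430) = 26.33

26.33 dB


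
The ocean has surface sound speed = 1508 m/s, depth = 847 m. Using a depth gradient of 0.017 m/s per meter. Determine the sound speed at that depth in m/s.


c = 1508 + 0.017 * 847 = 1522.399

1522.399 m/s


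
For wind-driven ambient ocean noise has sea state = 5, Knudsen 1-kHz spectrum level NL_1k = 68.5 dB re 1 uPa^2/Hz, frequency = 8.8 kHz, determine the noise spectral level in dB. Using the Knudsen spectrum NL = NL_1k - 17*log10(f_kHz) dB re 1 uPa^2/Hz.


52.44 dB


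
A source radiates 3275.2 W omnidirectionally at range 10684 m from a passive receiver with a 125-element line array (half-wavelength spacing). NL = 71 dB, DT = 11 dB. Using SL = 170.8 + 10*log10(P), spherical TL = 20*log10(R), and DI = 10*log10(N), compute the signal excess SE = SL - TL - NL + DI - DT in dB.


Step 1: SL = 170.8 + 10*log10(3275.2) = 205.95 dB
Step 2: TL = 20*log10(10684) = 80.57 dB
Step 3: DI = 10*log10(125) = 20.97 dB
Step 4: SE = SL - TL - NL + DI - DT = 205.95 - 80.57 - 71 + 20.97 - 11 = 64.35

64.35 dB


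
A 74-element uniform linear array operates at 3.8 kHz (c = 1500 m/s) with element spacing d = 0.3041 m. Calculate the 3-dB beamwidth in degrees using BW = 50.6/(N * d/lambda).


Step 1: lambda = 1500/3800 = 0.39474 m
Step 2: d/lambda = 0.3041/0.39474 = 0.7704
Step 3: BW = 50.6/(N * d/lambda) = 50.6/(74 * 0.7704) = 0.89

0.89 deg


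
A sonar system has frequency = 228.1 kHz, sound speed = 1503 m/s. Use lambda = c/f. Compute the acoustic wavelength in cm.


lambda = c/f = 1503 / 228100 = 0.0066 m = 0.66 cm

0.66 cm


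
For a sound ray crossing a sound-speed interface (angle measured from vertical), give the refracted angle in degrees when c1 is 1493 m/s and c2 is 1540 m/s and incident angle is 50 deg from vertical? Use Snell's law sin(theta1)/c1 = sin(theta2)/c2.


52.2 deg


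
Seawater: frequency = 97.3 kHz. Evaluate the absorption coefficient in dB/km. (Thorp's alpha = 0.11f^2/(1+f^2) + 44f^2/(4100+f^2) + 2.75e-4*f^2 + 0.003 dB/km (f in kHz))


33.42 dB/km


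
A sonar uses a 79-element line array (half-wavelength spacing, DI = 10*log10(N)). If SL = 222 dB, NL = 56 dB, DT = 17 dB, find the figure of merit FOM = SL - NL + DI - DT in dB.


Step 1: DI = 10*log10(79) = 18.98 dB
Step 2: FOM = SL - NL + DI - DT = 222 - 56 + 18.98 - 17 = 167.98

167.98 dB


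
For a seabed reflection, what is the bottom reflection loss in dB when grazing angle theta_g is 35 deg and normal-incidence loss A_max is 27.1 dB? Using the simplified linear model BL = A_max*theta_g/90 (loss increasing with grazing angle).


BL = A_max * theta_g / 90 = 27.1 * 35 / 90 = 10.54

10.54 dB


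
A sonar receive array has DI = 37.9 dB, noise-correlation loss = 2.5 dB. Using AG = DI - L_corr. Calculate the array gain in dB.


AG = DI - L_corr = 37.9 - 2.5 = 35.4

35.4 dB


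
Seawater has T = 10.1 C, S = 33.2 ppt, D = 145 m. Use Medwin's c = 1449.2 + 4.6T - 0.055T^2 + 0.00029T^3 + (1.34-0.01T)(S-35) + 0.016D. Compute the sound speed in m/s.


1490.44 m/s


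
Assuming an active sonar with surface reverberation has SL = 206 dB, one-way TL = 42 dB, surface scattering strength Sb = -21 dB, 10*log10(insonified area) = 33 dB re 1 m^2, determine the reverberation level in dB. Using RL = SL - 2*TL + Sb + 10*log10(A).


RL = SL - 2*TL + Sb + 10*log10(A) = 206 - 2*42 + (-21) + 33 = 134

134 dB


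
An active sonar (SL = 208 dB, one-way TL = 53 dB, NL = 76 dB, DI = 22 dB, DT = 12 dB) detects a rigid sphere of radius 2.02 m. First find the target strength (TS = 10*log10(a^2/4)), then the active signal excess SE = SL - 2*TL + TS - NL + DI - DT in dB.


Step 1: TS = 10*log10(2.02^2/4) = 0.09 dB
Step 2: SE = SL - 2*TL + TS - NL + DI - DT = 208 - 2*53 + (0.09) - 76 + 22 - 12 = 36.09

36.09 dB


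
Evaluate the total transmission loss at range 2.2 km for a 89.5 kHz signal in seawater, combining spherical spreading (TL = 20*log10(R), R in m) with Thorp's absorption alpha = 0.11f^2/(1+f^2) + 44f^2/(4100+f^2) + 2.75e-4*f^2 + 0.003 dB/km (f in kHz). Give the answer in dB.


Step 1 (Thorp): alpha = 0.11*8010.25/(1+8010.25) + 44*8010.25/(4100+8010.25) + 2.75e-4*8010.25 + 0.003 = 31.4193 dB/km
Step 2: TL_spread = 20*log10(2200) = 66.85 dB
Step 3: TL_abs = alpha*R = 31.4193 * 2.2 = 69.12 dB
Step 4: TL_total = 66.85 + 69.12 = 135.97

135.97 dB


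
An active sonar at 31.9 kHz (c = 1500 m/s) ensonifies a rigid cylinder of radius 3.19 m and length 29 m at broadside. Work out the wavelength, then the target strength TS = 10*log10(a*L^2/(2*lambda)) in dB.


Step 1: lambda = c/f = 1500/31900 = 0.04702 m
Step 2: TS = 10*log10(a*L^2/(2*lambda)) = 10*log10(3.19*29^2/(2*0.04702)) = 44.55

44.55 dB


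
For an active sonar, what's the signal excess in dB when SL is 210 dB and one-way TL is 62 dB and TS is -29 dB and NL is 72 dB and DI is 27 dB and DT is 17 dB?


-5 dB


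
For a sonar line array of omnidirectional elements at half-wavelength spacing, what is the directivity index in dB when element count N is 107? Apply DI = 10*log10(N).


DI = 10*log10(107) = 20.29

20.29 dB


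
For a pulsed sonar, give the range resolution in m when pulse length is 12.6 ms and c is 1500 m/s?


dR = c*tau/2 = 1500 * 12.6e-3 / 2 = 9.45

9.45 m


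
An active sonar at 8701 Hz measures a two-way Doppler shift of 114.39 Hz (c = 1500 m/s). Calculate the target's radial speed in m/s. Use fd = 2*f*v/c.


From fd = 2*f*v/c, v = c*fd/(2*f) = 1500 * 114.39 / (2*8701) = 9.86

9.86 m/s


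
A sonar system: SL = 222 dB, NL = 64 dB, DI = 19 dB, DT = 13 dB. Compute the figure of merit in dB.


FOM = SL - NL + DI - DT = 222 - 64 + 19 - 13 = 164

164 dB


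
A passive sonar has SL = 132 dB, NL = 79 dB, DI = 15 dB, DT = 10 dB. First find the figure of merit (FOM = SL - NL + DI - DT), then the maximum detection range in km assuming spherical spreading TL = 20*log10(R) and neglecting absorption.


Step 1: FOM = SL - NL + DI - DT = 132 - 79 + 15 - 10 = 58 dB
Step 2: at max range FOM = TL = 20*log10(R), so R = 10^(58/20) = 794.33 m = 0.79 km

0.79 km


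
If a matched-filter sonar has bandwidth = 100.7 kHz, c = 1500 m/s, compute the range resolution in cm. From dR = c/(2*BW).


0.74 cm


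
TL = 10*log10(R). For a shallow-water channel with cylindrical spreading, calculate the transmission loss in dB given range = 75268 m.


TL = 10*log10(75268) = 48.77

48.77 dB


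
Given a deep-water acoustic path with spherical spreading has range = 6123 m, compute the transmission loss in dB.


TL = 20*log10(6123) = 75.74

75.74 dB


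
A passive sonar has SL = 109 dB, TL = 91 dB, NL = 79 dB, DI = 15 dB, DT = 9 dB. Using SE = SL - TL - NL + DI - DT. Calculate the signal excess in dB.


SE = SL - TL - NL + DI - DT = 109 - 91 - 79 + 15 - 9 = -55

-55 dB


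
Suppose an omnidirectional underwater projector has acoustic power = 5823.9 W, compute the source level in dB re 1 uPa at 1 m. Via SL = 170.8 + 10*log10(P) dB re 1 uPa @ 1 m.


SL = 170.8 + 10*log10(5823.9) = 170.8 + 37.65 = 208.45

208.45 dB


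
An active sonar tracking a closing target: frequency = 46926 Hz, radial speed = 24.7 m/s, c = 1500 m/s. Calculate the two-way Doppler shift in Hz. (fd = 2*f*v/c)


fd = 2*f*v/c = 2 * 46926 * 24.7 / 1500 = 1545.43

1545.43 Hz


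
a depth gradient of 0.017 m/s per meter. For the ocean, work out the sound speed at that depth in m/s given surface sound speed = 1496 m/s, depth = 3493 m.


c = 1496 + 0.017 * 3493 = 1555.381

1555.381 m/s


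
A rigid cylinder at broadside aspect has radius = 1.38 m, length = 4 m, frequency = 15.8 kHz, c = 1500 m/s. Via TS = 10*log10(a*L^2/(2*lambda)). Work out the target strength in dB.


lambda = 1500/15800 = 0.09494 m
TS = 10*log10(1.38*4^2/(2*0.09494)) = 20.66

20.66 dB


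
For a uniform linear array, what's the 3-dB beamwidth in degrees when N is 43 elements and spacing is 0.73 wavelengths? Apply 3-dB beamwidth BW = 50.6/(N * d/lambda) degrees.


BW = 50.6 / (43 * 0.73) = 50.6 / 31.39 = 1.61

1.61 deg


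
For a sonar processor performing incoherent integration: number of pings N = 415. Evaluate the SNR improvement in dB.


Gain = 5*log10(415) = 13.09

13.09 dB


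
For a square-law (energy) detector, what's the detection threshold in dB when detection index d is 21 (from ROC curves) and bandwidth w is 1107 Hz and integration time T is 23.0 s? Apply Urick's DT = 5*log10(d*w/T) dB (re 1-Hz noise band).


DT = 5*log10(d*w/T) = 5*log10(21 * 1107 / 23.0) = 5*log10(1010.74) = 15.02

15.02 dB


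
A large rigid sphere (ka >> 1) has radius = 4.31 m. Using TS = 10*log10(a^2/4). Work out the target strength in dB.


TS = 10*log10(4.31^2 / 4) = 10*log10(4.644025) = 6.67

6.67 dB


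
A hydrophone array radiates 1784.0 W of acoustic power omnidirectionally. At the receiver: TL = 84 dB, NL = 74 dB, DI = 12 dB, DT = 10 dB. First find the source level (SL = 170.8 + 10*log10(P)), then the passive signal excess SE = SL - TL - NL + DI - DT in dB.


Step 1: SL = 170.8 + 10*log10(1784.0) = 203.31 dB
Step 2: SE = SL - TL - NL + DI - DT = 203.31 - 84 - 74 + 12 - 10 = 47.31

47.31 dB


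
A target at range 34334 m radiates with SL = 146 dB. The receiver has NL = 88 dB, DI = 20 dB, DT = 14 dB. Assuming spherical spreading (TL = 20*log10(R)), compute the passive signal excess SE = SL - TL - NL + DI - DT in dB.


Step 1: TL = 20*log10(34334) = 90.71 dB
Step 2: SE = 146 - 90.71 - 88 + 20 - 14 = -26.71

-26.71 dB


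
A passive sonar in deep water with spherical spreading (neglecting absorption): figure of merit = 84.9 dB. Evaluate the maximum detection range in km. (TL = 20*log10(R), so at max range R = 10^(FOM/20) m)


At max range FOM = TL, so 20*log10(R) = 84.9
R = 10^(84.9/20) = 17579.24 m = 17.58 km

17.58 km


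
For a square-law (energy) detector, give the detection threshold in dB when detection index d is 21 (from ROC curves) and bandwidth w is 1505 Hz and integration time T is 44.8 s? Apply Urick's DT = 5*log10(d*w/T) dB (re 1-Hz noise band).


14.24 dB


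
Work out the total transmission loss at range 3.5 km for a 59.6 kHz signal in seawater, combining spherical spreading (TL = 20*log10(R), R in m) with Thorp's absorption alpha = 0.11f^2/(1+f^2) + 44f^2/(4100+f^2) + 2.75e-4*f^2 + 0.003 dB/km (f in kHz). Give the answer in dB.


146.18 dB


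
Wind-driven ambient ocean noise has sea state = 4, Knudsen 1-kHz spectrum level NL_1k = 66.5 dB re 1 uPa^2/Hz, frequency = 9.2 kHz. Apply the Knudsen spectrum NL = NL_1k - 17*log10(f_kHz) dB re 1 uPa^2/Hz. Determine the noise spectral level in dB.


NL = NL_1k - 17*log10(f_kHz) = 66.5 - 17*log10(9.2) = 66.5 - (16.38) = 50.12

50.12 dB


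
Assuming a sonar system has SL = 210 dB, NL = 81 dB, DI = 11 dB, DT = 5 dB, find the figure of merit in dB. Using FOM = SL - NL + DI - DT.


FOM = SL - NL + DI - DT = 210 - 81 + 11 - 5 = 135

135 dB


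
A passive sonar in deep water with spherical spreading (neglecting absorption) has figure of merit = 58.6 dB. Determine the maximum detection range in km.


At max range FOM = TL, so 20*log10(R) = 58.6
R = 10^(58.6/20) = 851.14 m = 0.85 km

0.85 km


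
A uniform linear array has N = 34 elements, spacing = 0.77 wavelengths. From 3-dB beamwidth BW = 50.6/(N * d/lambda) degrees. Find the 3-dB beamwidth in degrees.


BW = 50.6 / (34 * 0.77) = 50.6 / 26.18 = 1.93

1.93 deg


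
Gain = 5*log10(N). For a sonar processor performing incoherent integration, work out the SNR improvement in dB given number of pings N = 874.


14.71 dB


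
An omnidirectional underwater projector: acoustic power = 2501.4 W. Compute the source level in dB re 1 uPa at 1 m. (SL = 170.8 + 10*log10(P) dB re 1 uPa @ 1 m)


SL = 170.8 + 10*log10(2501.4) = 170.8 + 33.98 = 204.78

204.78 dB


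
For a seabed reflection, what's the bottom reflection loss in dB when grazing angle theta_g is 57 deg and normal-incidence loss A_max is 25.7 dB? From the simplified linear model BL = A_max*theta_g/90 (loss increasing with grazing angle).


BL = A_max * theta_g / 90 = 25.7 * 57 / 90 = 16.28

16.28 dB


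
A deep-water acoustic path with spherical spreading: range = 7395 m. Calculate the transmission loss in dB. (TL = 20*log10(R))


TL = 20*log10(7395) = 77.38

77.38 dB


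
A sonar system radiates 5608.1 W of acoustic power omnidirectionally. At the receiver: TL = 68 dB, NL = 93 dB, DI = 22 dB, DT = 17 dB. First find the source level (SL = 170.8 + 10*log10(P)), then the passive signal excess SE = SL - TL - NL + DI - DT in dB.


Step 1: SL = 170.8 + 10*log10(5608.1) = 208.29 dB
Step 2: SE = SL - TL - NL + DI - DT = 208.29 - 68 - 93 + 22 - 17 = 52.29

52.29 dB


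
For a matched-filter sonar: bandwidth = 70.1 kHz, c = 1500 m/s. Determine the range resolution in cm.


dR = c/(2*BW) = 1500 / (2 * 70.1e3) = 0.0107 m = 1.07 cm

1.07 cm


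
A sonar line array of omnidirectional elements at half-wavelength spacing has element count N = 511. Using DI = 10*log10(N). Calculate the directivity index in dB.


DI = 10*log10(511) = 27.08

27.08 dB


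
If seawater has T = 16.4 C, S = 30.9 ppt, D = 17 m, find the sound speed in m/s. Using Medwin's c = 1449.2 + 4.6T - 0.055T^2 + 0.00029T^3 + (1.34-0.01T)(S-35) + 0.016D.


c = 1449.2 + 4.6*16.4 - 0.055*16.4^2 + 0.00029*16.4^3 + (1.34 - 0.01*16.4)*(30.9 - 35) + 0.016*17 = 1506.58

1506.58 m/s


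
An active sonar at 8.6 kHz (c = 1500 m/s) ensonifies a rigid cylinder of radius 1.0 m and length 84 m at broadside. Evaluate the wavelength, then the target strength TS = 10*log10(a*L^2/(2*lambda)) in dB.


Step 1: lambda = c/f = 1500/8600 = 0.17442 m
Step 2: TS = 10*log10(a*L^2/(2*lambda)) = 10*log10(1.0*84^2/(2*0.17442)) = 43.06

43.06 dB


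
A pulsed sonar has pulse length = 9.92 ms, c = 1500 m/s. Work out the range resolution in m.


7.44 m


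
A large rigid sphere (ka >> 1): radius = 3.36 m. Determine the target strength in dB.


TS = 10*log10(3.36^2 / 4) = 10*log10(2.8224) = 4.51

4.51 dB


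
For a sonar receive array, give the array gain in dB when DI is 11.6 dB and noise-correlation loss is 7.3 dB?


4.3 dB


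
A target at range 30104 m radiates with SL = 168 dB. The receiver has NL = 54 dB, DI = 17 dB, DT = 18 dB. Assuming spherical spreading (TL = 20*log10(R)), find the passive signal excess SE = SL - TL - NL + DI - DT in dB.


Step 1: TL = 20*log10(30104) = 89.57 dB
Step 2: SE = 168 - 89.57 - 54 + 17 - 18 = 23.43

23.43 dB


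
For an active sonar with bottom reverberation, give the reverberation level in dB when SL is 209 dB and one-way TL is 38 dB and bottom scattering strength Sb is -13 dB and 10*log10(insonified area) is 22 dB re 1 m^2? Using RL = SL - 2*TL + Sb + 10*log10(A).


RL = SL - 2*TL + Sb + 10*log10(A) = 209 - 2*38 + (-13) + 22 = 142

142 dB


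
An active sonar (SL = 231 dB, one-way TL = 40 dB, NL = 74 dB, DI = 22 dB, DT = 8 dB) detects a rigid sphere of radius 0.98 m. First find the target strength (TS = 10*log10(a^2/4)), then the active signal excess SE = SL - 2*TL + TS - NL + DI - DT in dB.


Step 1: TS = 10*log10(0.98^2/4) = -6.2 dB
Step 2: SE = SL - 2*TL + TS - NL + DI - DT = 231 - 2*40 + (-6.2) - 74 + 22 - 8 = 84.8

84.8 dB


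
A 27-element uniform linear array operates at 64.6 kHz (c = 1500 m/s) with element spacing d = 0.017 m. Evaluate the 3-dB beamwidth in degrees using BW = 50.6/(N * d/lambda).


Step 1: lambda = 1500/64600 = 0.02322 m
Step 2: d/lambda = 0.017/0.02322 = 0.7321
Step 3: BW = 50.6/(N * d/lambda) = 50.6/(27 * 0.7321) = 2.56

2.56 deg


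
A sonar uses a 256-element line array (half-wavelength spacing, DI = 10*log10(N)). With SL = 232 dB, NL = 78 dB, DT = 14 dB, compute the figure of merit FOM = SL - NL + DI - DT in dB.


Step 1: DI = 10*log10(256) = 24.08 dB
Step 2: FOM = SL - NL + DI - DT = 232 - 78 + 24.08 - 14 = 164.08

164.08 dB


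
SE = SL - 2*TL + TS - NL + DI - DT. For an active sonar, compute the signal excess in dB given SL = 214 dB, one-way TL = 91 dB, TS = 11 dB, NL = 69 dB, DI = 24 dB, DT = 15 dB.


SE = SL - 2*TL + TS - NL + DI - DT = 214 - 2*91 + (11) - 69 + 24 - 15 = -17

-17 dB


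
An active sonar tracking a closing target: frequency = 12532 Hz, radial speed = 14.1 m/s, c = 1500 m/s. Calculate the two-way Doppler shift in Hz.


fd = 2*f*v/c = 2 * 12532 * 14.1 / 1500 = 235.6

235.6 Hz


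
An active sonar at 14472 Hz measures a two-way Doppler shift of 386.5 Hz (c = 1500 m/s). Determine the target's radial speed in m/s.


From fd = 2*f*v/c, v = c*fd/(2*f) = 1500 * 386.5 / (2*14472) = 20.03

20.03 m/s


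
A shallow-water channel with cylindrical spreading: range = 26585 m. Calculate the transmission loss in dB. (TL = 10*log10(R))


44.25 dB


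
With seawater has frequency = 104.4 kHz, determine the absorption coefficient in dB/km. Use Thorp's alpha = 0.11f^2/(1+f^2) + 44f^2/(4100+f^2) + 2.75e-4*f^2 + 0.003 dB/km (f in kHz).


f^2 = 10899.36
alpha = 0.11*10899.36/(1+10899.36) + 44*10899.36/(4100+10899.36) + 2.75e-4*10899.36 + 0.003 = 35.083

35.083 dB/km


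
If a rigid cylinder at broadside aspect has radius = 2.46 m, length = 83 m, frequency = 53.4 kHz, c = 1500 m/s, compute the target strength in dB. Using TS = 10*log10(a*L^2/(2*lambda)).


lambda = 1500/53400 = 0.02809 m
TS = 10*log10(2.46*83^2/(2*0.02809)) = 54.8

54.8 dB


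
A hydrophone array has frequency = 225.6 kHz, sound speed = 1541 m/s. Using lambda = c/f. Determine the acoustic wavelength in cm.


0.68 cm


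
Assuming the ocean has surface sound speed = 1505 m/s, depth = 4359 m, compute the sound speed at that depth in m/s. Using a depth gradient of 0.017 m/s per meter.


c = 1505 + 0.017 * 4359 = 1579.103

1579.103 m/s


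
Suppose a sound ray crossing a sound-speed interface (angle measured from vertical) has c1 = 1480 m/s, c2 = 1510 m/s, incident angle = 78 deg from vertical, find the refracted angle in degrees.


sin(theta2) = (c2/c1)*sin(theta1) = (1510/1480)*sin(78 deg) = 0.99797
theta2 = arcsin(0.99797) = 86.35

86.35 deg


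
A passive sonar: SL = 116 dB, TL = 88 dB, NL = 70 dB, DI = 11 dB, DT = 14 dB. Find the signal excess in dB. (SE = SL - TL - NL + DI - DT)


-45 dB


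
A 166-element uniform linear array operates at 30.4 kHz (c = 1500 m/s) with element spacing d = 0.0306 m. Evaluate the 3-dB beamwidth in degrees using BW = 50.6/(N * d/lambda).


Step 1: lambda = 1500/30400 = 0.04934 m
Step 2: d/lambda = 0.0306/0.04934 = 0.6202
Step 3: BW = 50.6/(N * d/lambda) = 50.6/(166 * 0.6202) = 0.49

0.49 deg


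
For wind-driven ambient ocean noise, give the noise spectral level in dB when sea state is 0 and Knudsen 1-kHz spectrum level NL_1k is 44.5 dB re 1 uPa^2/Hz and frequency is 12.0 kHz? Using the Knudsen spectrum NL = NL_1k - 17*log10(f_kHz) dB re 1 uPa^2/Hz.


NL = NL_1k - 17*log10(f_kHz) = 44.5 - 17*log10(12.0) = 44.5 - (18.35) = 26.15

26.15 dB


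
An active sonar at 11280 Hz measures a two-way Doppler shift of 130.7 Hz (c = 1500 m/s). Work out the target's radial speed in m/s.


From fd = 2*f*v/c, v = c*fd/(2*f) = 1500 * 130.7 / (2*11280) = 8.69

8.69 m/s


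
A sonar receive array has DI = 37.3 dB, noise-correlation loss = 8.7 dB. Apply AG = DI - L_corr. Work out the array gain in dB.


28.6 dB


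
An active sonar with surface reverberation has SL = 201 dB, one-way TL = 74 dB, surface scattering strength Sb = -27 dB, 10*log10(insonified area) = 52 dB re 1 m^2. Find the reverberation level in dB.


RL = SL - 2*TL + Sb + 10*log10(A) = 201 - 2*74 + (-27) + 52 = 78

78 dB


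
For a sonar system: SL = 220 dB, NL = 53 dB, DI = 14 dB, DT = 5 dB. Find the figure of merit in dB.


176 dB


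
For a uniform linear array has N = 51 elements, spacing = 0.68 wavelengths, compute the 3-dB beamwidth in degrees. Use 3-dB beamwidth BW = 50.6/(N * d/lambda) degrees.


1.46 deg


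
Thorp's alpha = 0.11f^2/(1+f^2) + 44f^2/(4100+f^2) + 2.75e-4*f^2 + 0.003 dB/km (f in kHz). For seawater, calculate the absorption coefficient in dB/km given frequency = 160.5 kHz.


f^2 = 25760.25
alpha = 0.11*25760.25/(1+25760.25) + 44*25760.25/(4100+25760.25) + 2.75e-4*25760.25 + 0.003 = 45.156

45.156 dB/km


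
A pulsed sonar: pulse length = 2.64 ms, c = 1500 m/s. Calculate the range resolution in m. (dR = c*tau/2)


dR = c*tau/2 = 1500 * 2.64e-3 / 2 = 1.98

1.98 m


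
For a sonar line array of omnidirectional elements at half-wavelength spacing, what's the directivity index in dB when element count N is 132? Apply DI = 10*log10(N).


21.21 dB


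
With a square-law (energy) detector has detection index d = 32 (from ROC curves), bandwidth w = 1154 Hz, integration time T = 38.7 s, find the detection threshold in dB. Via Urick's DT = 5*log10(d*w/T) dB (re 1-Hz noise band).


14.9 dB


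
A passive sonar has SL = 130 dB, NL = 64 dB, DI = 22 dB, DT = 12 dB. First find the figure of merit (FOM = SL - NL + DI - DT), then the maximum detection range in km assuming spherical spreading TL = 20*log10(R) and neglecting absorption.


Step 1: FOM = SL - NL + DI - DT = 130 - 64 + 22 - 12 = 76 dB
Step 2: at max range FOM = TL = 20*log10(R), so R = 10^(76/20) = 6309.57 m = 6.31 km

6.31 km


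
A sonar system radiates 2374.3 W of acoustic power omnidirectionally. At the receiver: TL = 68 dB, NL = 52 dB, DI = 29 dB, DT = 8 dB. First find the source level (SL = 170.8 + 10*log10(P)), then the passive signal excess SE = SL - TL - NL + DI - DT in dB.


Step 1: SL = 170.8 + 10*log10(2374.3) = 204.56 dB
Step 2: SE = SL - TL - NL + DI - DT = 204.56 - 68 - 52 + 29 - 8 = 105.56

105.56 dB


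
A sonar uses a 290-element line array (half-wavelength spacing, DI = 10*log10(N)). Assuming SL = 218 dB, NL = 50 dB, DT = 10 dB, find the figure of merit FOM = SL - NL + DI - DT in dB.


Step 1: DI = 10*log10(290) = 24.62 dB
Step 2: FOM = SL - NL + DI - DT = 218 - 50 + 24.62 - 10 = 182.62

182.62 dB


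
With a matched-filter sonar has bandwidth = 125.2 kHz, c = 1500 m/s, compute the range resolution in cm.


dR = c/(2*BW) = 1500 / (2 * 125.2e3) = 0.006 m = 0.6 cm

0.6 cm


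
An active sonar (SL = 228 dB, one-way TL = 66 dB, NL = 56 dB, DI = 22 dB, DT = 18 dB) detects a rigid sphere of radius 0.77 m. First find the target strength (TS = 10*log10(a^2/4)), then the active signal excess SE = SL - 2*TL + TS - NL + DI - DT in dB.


Step 1: TS = 10*log10(0.77^2/4) = -8.29 dB
Step 2: SE = SL - 2*TL + TS - NL + DI - DT = 228 - 2*66 + (-8.29) - 56 + 22 - 18 = 35.71

35.71 dB


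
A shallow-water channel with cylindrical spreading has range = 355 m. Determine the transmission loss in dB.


TL = 10*log10(355) = 25.5

25.5 dB


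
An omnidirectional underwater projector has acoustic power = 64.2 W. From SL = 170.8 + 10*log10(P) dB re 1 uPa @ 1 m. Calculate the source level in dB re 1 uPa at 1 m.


SL = 170.8 + 10*log10(64.2) = 170.8 + 18.08 = 188.88

188.88 dB


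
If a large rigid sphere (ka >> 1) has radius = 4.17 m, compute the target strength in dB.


6.38 dB


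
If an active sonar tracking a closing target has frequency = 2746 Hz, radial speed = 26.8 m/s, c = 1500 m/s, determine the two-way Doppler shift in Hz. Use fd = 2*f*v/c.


98.12 Hz


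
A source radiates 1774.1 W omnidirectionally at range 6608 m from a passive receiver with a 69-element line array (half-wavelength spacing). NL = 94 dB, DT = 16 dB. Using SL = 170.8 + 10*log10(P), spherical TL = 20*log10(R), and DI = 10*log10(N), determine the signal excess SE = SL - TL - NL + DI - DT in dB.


Step 1: SL = 170.8 + 10*log10(1774.1) = 203.29 dB
Step 2: TL = 20*log10(6608) = 76.4 dB
Step 3: DI = 10*log10(69) = 18.39 dB
Step 4: SE = SL - TL - NL + DI - DT = 203.29 - 76.4 - 94 + 18.39 - 16 = 35.28

35.28 dB


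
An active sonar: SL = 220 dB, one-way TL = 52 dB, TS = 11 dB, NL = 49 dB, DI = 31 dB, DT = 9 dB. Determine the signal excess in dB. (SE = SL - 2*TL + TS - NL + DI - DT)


100 dB


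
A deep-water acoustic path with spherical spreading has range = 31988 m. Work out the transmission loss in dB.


TL = 20*log10(31988) = 90.1

90.1 dB


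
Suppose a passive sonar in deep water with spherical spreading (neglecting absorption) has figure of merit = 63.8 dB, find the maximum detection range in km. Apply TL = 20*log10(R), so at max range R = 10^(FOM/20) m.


1.55 km


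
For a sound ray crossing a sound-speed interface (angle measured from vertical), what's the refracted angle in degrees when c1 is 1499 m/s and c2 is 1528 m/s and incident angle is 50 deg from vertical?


51.34 deg


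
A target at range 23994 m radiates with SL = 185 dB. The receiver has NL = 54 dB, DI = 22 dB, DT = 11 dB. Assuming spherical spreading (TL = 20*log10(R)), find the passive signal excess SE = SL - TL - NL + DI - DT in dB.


Step 1: TL = 20*log10(23994) = 87.6 dB
Step 2: SE = 185 - 87.6 - 54 + 22 - 11 = 54.4

54.4 dB


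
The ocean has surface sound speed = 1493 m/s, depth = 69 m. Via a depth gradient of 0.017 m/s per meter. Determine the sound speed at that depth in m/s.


c = 1493 + 0.017 * 69 = 1494.173

1494.173 m/s


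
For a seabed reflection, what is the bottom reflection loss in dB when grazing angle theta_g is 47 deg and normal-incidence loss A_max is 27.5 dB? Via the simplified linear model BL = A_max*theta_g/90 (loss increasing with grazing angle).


14.36 dB


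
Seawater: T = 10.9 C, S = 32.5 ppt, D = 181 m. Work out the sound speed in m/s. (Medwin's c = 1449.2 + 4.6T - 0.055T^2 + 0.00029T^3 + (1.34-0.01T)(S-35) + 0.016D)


c = 1449.2 + 4.6*10.9 - 0.055*10.9^2 + 0.00029*10.9^3 + (1.34 - 0.01*10.9)*(32.5 - 35) + 0.016*181 = 1493.0

1493.0 m/s


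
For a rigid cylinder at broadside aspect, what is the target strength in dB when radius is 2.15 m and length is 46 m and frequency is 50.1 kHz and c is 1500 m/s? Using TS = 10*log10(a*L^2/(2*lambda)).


48.81 dB


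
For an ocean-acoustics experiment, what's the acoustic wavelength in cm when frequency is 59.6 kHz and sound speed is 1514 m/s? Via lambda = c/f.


lambda = c/f = 1514 / 59600 = 0.0254 m = 2.54 cm

2.54 cm


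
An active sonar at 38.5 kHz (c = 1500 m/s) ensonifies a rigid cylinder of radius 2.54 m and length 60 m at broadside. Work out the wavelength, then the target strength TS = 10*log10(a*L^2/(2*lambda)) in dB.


Step 1: lambda = c/f = 1500/38500 = 0.03896 m
Step 2: TS = 10*log10(a*L^2/(2*lambda)) = 10*log10(2.54*60^2/(2*0.03896)) = 50.69

50.69 dB


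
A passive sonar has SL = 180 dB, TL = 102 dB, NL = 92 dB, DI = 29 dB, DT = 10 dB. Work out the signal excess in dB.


SE = SL - TL - NL + DI - DT = 180 - 102 - 92 + 29 - 10 = 5

5 dB


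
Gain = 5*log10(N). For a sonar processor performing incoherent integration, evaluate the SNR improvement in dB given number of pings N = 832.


14.6 dB


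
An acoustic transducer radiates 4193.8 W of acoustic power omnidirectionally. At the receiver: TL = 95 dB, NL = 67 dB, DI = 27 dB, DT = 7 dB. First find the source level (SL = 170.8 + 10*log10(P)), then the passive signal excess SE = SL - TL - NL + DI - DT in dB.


Step 1: SL = 170.8 + 10*log10(4193.8) = 207.03 dB
Step 2: SE = SL - TL - NL + DI - DT = 207.03 - 95 - 67 + 27 - 7 = 65.03

65.03 dB


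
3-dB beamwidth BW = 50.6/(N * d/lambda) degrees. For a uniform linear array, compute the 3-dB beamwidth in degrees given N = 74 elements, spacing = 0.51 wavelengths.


BW = 50.6 / (74 * 0.51) = 50.6 / 37.74 = 1.34

1.34 deg
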